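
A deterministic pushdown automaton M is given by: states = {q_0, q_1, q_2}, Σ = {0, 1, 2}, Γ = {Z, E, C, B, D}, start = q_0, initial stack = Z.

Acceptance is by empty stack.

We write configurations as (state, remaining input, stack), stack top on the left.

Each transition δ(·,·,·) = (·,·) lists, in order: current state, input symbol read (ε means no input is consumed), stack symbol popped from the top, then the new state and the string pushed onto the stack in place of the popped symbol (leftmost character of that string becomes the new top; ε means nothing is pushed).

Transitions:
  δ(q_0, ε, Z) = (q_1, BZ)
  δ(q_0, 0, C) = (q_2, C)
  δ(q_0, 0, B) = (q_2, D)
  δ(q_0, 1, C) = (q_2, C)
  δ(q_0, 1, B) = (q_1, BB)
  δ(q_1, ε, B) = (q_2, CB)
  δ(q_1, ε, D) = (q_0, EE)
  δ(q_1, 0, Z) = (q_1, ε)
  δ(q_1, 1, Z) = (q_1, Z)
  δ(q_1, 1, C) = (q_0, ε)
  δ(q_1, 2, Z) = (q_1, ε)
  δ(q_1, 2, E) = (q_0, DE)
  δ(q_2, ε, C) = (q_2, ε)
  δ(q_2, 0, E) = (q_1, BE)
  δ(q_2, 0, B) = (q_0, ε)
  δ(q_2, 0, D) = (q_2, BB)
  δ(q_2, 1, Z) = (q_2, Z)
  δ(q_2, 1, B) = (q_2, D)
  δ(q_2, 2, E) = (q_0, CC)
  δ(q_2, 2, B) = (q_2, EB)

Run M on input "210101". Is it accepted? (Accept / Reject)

(q_0, 210101, Z) ⊢ (q_1, 210101, BZ) ⊢ (q_2, 210101, CBZ) ⊢ (q_2, 210101, BZ) ⊢ (q_2, 10101, EBZ)
No transition applies at (q_2, 10101, EBZ); input not fully consumed.

Reject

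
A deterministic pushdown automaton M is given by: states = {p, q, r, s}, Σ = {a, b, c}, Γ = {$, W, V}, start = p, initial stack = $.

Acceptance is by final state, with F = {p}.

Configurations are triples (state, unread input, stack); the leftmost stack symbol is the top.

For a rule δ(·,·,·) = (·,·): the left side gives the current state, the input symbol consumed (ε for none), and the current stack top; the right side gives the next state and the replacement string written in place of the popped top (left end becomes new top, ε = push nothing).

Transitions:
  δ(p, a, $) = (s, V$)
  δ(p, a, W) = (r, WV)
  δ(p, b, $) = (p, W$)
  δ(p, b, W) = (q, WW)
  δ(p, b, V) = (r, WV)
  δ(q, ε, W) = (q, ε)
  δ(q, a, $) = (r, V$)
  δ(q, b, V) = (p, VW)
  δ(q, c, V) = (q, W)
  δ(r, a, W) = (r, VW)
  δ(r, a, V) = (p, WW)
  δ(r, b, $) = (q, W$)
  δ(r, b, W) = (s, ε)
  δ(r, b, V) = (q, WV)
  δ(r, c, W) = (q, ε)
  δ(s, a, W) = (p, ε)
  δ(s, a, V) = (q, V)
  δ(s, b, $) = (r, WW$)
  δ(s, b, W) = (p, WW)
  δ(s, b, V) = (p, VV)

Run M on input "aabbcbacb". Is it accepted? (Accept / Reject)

Reject

(p, aabbcbacb, $)
  read a, top $: go to s, push V$ → (s, abbcbacb, V$)
  read a, top V: go to q, push V → (q, bbcbacb, V$)
  read b, top V: go to p, push VW → (p, bcbacb, VW$)
  read b, top V: go to r, push WV → (r, cbacb, WVW$)
  read c, top W: go to q, push ε → (q, bacb, VW$)
  read b, top V: go to p, push VW → (p, acb, VWW$)
No transition applies at (p, acb, VWW$); input not fully consumed.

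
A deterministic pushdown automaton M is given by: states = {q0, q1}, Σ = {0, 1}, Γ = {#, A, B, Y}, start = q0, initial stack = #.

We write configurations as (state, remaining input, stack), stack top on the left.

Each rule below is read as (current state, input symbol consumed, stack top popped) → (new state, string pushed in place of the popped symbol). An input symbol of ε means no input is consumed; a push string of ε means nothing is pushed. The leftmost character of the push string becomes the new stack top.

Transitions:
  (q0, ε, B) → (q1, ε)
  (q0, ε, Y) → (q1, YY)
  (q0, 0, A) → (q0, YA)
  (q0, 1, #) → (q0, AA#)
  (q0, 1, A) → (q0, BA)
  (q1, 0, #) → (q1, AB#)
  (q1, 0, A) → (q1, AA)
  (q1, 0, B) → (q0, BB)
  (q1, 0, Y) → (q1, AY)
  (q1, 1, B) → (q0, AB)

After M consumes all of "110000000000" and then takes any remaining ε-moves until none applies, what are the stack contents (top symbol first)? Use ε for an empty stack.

(q0, 110000000000, #)
  read 1, top #: go to q0, push AA# → (q0, 10000000000, AA#)
  read 1, top A: go to q0, push BA → (q0, 0000000000, BAA#)
  ε-move, top B: go to q1, push ε → (q1, 0000000000, AA#)
  read 0, top A: go to q1, push AA → (q1, 000000000, AAA#)
  read 0, top A: go to q1, push AA → (q1, 00000000, AAAA#)
  read 0, top A: go to q1, push AA → (q1, 0000000, AAAAA#)
  read 0, top A: go to q1, push AA → (q1, 000000, AAAAAA#)
  read 0, top A: go to q1, push AA → (q1, 00000, AAAAAAA#)
  read 0, top A: go to q1, push AA → (q1, 0000, AAAAAAAA#)
  read 0, top A: go to q1, push AA → (q1, 000, AAAAAAAAA#)
  read 0, top A: go to q1, push AA → (q1, 00, AAAAAAAAAA#)
  read 0, top A: go to q1, push AA → (q1, 0, AAAAAAAAAAA#)
  read 0, top A: go to q1, push AA → (q1, ε, AAAAAAAAAAAA#)
All input consumed in state q1 with stack AAAAAAAAAAAA#.

AAAAAAAAAAAA#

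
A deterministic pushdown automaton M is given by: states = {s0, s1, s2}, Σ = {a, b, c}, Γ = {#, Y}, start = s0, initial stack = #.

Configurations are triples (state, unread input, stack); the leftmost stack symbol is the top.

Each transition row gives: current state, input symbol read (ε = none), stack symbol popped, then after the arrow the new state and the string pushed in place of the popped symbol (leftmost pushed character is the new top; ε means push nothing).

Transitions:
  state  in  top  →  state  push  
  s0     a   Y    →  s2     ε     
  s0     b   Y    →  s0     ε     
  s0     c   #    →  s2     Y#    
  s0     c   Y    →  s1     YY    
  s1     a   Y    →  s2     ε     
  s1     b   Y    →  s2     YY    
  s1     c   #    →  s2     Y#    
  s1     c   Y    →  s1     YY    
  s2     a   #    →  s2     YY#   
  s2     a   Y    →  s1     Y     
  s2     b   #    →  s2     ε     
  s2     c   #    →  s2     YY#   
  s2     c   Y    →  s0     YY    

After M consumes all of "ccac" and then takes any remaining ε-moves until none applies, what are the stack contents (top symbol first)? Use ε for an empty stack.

YY#

(s0, ccac, #)
  read c, top #: go to s2, push Y# → (s2, cac, Y#)
  read c, top Y: go to s0, push YY → (s0, ac, YY#)
  read a, top Y: go to s2, push ε → (s2, c, Y#)
  read c, top Y: go to s0, push YY → (s0, ε, YY#)
All input consumed in state s0 with stack YY#.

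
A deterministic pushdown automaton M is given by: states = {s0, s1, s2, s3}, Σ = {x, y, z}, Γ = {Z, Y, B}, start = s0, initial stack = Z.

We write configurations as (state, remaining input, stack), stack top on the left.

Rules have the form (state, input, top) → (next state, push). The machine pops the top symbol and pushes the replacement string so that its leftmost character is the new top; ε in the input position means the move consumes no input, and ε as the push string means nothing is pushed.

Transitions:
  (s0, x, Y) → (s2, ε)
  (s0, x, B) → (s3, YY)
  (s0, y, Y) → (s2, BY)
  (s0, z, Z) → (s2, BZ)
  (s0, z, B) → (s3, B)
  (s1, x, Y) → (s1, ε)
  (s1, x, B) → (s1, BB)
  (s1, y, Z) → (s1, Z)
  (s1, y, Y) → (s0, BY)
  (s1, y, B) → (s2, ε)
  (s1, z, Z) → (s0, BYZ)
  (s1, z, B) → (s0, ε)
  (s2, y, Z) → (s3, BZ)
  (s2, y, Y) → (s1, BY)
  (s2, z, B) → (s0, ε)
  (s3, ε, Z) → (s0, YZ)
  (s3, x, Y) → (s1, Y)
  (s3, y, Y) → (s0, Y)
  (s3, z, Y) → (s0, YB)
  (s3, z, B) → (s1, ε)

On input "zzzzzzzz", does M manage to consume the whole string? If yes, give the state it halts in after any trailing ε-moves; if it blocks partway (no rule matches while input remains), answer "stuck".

s0

(s0, zzzzzzzz, Z)
  read z, top Z: go to s2, push BZ → (s2, zzzzzzz, BZ)
  read z, top B: go to s0, push ε → (s0, zzzzzz, Z)
  read z, top Z: go to s2, push BZ → (s2, zzzzz, BZ)
  read z, top B: go to s0, push ε → (s0, zzzz, Z)
  read z, top Z: go to s2, push BZ → (s2, zzz, BZ)
  read z, top B: go to s0, push ε → (s0, zz, Z)
  read z, top Z: go to s2, push BZ → (s2, z, BZ)
  read z, top B: go to s0, push ε → (s0, ε, Z)
All input consumed; M is in state s0.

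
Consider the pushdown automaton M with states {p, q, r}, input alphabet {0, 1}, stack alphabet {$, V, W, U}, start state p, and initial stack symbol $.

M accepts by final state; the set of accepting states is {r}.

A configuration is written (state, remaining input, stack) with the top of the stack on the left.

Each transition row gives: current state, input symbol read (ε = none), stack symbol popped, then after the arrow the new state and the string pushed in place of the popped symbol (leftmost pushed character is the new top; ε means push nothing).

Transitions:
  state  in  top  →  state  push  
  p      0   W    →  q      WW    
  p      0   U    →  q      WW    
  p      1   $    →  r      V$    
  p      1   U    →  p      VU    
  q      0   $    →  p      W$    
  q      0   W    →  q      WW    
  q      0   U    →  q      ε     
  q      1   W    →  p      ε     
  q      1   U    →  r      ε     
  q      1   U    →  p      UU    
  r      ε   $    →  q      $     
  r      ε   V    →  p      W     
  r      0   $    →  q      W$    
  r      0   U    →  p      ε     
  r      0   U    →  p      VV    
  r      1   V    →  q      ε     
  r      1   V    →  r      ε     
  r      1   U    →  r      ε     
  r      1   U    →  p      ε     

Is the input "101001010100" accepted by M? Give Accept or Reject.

Reject

No computation consumes all input and reaches a final state.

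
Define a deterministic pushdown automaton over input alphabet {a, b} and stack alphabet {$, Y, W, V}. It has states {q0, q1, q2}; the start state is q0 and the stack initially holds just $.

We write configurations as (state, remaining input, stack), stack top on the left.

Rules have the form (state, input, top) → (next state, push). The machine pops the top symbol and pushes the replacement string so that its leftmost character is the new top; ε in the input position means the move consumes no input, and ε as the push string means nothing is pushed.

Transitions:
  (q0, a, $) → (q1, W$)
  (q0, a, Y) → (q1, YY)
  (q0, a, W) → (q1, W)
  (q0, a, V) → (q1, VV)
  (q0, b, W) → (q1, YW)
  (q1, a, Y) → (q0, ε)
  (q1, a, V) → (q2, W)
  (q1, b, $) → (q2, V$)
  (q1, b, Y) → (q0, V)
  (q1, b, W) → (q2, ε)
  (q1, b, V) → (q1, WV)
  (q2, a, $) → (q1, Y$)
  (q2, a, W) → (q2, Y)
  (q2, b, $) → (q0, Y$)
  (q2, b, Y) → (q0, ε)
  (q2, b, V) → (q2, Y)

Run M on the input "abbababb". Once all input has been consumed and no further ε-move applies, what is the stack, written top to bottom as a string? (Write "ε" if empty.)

(q0, abbababb, $)
  read a, top $: go to q1, push W$ → (q1, bbababb, W$)
  read b, top W: go to q2, push ε → (q2, bababb, $)
  read b, top $: go to q0, push Y$ → (q0, ababb, Y$)
  read a, top Y: go to q1, push YY → (q1, babb, YY$)
  read b, top Y: go to q0, push V → (q0, abb, VY$)
  read a, top V: go to q1, push VV → (q1, bb, VVY$)
  read b, top V: go to q1, push WV → (q1, b, WVVY$)
  read b, top W: go to q2, push ε → (q2, ε, VVY$)
All input consumed in state q2 with stack VVY$.

VVY$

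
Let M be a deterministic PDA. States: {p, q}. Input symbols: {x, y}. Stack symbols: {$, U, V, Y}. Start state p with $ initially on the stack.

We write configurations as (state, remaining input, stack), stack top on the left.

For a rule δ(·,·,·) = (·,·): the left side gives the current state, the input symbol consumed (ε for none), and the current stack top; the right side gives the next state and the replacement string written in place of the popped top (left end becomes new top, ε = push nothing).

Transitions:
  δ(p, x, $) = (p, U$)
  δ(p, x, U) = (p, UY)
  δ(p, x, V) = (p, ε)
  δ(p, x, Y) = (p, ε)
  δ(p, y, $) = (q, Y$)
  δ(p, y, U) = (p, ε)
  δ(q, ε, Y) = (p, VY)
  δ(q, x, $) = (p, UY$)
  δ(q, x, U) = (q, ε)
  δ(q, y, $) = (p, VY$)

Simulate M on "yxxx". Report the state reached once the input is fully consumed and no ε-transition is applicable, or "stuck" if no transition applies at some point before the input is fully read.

(p, yxxx, $) ⊢ (q, xxx, Y$) ⊢ (p, xxx, VY$) ⊢ (p, xx, Y$) ⊢ (p, x, $) ⊢ (p, ε, U$)
All input consumed; M is in state p.

p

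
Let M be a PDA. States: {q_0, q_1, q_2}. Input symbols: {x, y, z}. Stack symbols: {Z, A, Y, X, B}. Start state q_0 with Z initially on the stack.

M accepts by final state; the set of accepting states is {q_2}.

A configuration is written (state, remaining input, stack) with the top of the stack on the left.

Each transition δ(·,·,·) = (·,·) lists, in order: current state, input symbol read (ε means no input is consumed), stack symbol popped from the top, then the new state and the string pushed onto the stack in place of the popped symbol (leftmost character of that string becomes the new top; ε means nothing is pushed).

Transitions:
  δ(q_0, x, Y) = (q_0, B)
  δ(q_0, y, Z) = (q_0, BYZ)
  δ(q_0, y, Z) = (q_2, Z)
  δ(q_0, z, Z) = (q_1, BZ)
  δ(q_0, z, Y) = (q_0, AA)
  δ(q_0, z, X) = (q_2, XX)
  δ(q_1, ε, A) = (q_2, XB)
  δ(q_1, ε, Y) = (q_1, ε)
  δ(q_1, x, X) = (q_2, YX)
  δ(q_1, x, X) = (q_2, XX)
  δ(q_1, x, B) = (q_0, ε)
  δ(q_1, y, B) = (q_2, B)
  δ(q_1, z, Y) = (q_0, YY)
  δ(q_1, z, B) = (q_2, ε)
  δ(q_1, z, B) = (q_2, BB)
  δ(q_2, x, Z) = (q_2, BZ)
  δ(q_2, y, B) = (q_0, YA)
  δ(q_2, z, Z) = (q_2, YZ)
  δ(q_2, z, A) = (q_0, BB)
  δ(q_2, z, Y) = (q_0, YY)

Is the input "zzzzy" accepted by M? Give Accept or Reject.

Reject

No computation consumes all input and reaches a final state.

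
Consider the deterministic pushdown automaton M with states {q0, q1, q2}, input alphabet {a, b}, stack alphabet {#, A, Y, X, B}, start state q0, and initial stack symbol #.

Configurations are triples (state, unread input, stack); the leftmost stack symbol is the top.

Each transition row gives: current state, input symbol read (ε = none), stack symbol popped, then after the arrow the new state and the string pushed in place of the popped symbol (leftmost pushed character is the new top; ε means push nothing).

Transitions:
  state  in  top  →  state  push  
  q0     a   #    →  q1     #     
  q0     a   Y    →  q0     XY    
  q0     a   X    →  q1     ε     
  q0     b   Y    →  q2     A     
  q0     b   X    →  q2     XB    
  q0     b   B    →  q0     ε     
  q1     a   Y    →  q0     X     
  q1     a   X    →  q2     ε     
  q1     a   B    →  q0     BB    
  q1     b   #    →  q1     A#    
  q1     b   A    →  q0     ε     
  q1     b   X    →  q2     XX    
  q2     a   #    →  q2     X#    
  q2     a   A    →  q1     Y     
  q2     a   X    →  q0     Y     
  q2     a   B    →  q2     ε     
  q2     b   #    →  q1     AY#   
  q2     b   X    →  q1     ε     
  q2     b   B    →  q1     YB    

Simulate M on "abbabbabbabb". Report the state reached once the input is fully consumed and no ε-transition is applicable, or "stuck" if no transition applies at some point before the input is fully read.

(q0, abbabbabbabb, #)
  read a, top #: go to q1, push # → (q1, bbabbabbabb, #)
  read b, top #: go to q1, push A# → (q1, babbabbabb, A#)
  read b, top A: go to q0, push ε → (q0, abbabbabb, #)
  read a, top #: go to q1, push # → (q1, bbabbabb, #)
  read b, top #: go to q1, push A# → (q1, babbabb, A#)
  read b, top A: go to q0, push ε → (q0, abbabb, #)
  read a, top #: go to q1, push # → (q1, bbabb, #)
  read b, top #: go to q1, push A# → (q1, babb, A#)
  read b, top A: go to q0, push ε → (q0, abb, #)
  read a, top #: go to q1, push # → (q1, bb, #)
  read b, top #: go to q1, push A# → (q1, b, A#)
  read b, top A: go to q0, push ε → (q0, ε, #)
All input consumed; M is in state q0.

q0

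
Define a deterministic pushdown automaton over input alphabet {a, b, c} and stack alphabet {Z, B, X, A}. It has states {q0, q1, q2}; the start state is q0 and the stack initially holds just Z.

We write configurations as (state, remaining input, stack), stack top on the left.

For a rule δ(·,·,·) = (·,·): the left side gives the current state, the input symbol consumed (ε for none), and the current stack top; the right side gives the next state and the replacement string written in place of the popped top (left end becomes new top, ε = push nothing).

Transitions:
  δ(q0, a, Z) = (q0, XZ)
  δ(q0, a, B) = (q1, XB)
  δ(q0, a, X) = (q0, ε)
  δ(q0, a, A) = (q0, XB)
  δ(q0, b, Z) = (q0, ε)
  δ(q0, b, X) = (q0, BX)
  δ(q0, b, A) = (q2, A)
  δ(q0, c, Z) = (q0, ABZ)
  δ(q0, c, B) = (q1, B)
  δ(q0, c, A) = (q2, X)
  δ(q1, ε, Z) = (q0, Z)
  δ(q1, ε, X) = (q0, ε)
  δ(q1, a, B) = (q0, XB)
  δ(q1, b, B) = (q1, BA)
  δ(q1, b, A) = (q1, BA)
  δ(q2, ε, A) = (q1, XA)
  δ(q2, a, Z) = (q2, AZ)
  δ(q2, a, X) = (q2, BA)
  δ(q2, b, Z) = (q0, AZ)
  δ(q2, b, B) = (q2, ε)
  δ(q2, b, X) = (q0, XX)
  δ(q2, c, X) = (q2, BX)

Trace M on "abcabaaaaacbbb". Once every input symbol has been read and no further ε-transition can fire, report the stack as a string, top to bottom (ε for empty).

BAAAXBXZ

(q0, abcabaaaaacbbb, Z)
  read a, top Z: go to q0, push XZ → (q0, bcabaaaaacbbb, XZ)
  read b, top X: go to q0, push BX → (q0, cabaaaaacbbb, BXZ)
  read c, top B: go to q1, push B → (q1, abaaaaacbbb, BXZ)
  read a, top B: go to q0, push XB → (q0, baaaaacbbb, XBXZ)
  read b, top X: go to q0, push BX → (q0, aaaaacbbb, BXBXZ)
  read a, top B: go to q1, push XB → (q1, aaaacbbb, XBXBXZ)
  ε-move, top X: go to q0, push ε → (q0, aaaacbbb, BXBXZ)
  read a, top B: go to q1, push XB → (q1, aaacbbb, XBXBXZ)
  ε-move, top X: go to q0, push ε → (q0, aaacbbb, BXBXZ)
  read a, top B: go to q1, push XB → (q1, aacbbb, XBXBXZ)
  ε-move, top X: go to q0, push ε → (q0, aacbbb, BXBXZ)
  read a, top B: go to q1, push XB → (q1, acbbb, XBXBXZ)
  ε-move, top X: go to q0, push ε → (q0, acbbb, BXBXZ)
  read a, top B: go to q1, push XB → (q1, cbbb, XBXBXZ)
  ε-move, top X: go to q0, push ε → (q0, cbbb, BXBXZ)
  read c, top B: go to q1, push B → (q1, bbb, BXBXZ)
  read b, top B: go to q1, push BA → (q1, bb, BAXBXZ)
  read b, top B: go to q1, push BA → (q1, b, BAAXBXZ)
  read b, top B: go to q1, push BA → (q1, ε, BAAAXBXZ)
All input consumed in state q1 with stack BAAAXBXZ.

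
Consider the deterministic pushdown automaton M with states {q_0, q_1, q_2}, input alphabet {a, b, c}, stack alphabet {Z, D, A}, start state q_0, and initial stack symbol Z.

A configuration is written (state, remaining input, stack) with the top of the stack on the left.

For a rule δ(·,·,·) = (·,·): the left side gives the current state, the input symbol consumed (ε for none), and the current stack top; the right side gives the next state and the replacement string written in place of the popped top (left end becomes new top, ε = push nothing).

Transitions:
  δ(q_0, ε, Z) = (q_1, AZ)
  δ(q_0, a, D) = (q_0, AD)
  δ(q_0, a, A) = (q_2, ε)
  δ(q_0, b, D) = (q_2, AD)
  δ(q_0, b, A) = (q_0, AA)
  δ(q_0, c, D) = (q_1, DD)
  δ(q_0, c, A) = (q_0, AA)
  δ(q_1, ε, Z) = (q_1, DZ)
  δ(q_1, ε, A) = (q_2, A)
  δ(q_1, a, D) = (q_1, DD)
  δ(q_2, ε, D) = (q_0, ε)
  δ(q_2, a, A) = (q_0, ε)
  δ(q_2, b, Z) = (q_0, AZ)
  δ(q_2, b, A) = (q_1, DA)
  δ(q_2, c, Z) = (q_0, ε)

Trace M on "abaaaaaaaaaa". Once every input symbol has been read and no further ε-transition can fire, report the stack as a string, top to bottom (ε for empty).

DDDDDDDDDDDAZ

(q_0, abaaaaaaaaaa, Z)
  ε-move, top Z: go to q_1, push AZ → (q_1, abaaaaaaaaaa, AZ)
  ε-move, top A: go to q_2, push A → (q_2, abaaaaaaaaaa, AZ)
  read a, top A: go to q_0, push ε → (q_0, baaaaaaaaaa, Z)
  ε-move, top Z: go to q_1, push AZ → (q_1, baaaaaaaaaa, AZ)
  ε-move, top A: go to q_2, push A → (q_2, baaaaaaaaaa, AZ)
  read b, top A: go to q_1, push DA → (q_1, aaaaaaaaaa, DAZ)
  read a, top D: go to q_1, push DD → (q_1, aaaaaaaaa, DDAZ)
  read a, top D: go to q_1, push DD → (q_1, aaaaaaaa, DDDAZ)
  read a, top D: go to q_1, push DD → (q_1, aaaaaaa, DDDDAZ)
  read a, top D: go to q_1, push DD → (q_1, aaaaaa, DDDDDAZ)
  read a, top D: go to q_1, push DD → (q_1, aaaaa, DDDDDDAZ)
  read a, top D: go to q_1, push DD → (q_1, aaaa, DDDDDDDAZ)
  read a, top D: go to q_1, push DD → (q_1, aaa, DDDDDDDDAZ)
  read a, top D: go to q_1, push DD → (q_1, aa, DDDDDDDDDAZ)
  read a, top D: go to q_1, push DD → (q_1, a, DDDDDDDDDDAZ)
  read a, top D: go to q_1, push DD → (q_1, ε, DDDDDDDDDDDAZ)
All input consumed in state q_1 with stack DDDDDDDDDDDAZ.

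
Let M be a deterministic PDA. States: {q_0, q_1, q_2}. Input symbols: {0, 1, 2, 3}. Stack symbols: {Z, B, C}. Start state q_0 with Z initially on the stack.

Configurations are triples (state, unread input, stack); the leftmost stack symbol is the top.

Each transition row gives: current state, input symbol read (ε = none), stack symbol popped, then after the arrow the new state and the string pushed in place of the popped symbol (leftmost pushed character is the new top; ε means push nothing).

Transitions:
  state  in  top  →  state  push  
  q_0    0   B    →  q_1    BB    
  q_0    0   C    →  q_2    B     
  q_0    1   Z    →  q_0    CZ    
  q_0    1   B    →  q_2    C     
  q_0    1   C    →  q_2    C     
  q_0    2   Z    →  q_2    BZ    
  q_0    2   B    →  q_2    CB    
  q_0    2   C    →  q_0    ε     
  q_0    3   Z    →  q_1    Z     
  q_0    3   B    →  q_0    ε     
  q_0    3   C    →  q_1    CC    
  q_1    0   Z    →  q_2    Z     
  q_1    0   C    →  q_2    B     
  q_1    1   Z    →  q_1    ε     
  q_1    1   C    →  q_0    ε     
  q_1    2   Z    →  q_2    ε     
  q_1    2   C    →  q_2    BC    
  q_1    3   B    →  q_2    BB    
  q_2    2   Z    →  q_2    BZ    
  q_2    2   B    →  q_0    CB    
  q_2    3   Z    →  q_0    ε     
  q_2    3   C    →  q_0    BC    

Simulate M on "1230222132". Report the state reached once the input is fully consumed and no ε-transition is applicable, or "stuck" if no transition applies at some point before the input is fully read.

q_2

(q_0, 1230222132, Z)
  read 1, top Z: go to q_0, push CZ → (q_0, 230222132, CZ)
  read 2, top C: go to q_0, push ε → (q_0, 30222132, Z)
  read 3, top Z: go to q_1, push Z → (q_1, 0222132, Z)
  read 0, top Z: go to q_2, push Z → (q_2, 222132, Z)
  read 2, top Z: go to q_2, push BZ → (q_2, 22132, BZ)
  read 2, top B: go to q_0, push CB → (q_0, 2132, CBZ)
  read 2, top C: go to q_0, push ε → (q_0, 132, BZ)
  read 1, top B: go to q_2, push C → (q_2, 32, CZ)
  read 3, top C: go to q_0, push BC → (q_0, 2, BCZ)
  read 2, top B: go to q_2, push CB → (q_2, ε, CBCZ)
All input consumed; M is in state q_2.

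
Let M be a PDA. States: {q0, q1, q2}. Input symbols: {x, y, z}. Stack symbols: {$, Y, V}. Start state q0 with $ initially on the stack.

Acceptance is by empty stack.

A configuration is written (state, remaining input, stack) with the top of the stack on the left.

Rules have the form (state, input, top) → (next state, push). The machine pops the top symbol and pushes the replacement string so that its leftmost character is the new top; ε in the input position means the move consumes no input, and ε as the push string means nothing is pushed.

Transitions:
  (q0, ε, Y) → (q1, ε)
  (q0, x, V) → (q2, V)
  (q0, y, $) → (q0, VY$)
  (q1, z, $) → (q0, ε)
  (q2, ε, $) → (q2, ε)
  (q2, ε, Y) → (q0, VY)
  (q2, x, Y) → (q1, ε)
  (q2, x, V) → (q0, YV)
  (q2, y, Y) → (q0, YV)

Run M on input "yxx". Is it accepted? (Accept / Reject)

Reject

No computation consumes all input and empties the stack.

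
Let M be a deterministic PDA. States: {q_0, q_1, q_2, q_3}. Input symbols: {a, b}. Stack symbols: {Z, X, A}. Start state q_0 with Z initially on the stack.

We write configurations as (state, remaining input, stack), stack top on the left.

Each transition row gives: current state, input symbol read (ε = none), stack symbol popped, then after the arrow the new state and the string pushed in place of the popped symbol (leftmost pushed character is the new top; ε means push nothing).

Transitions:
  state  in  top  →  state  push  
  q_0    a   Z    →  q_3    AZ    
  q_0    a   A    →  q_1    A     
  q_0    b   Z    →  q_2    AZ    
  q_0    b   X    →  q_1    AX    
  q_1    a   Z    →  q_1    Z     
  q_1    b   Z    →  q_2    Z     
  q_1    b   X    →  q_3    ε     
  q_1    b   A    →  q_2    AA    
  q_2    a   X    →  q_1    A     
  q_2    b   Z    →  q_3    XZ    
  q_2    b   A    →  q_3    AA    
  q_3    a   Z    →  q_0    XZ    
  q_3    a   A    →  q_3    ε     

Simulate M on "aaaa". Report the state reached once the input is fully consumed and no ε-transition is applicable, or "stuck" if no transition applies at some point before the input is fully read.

(q_0, aaaa, Z) ⊢ (q_3, aaa, AZ) ⊢ (q_3, aa, Z) ⊢ (q_0, a, XZ)
No transition for (q_0, a, top X); M blocks with input a remaining.

stuck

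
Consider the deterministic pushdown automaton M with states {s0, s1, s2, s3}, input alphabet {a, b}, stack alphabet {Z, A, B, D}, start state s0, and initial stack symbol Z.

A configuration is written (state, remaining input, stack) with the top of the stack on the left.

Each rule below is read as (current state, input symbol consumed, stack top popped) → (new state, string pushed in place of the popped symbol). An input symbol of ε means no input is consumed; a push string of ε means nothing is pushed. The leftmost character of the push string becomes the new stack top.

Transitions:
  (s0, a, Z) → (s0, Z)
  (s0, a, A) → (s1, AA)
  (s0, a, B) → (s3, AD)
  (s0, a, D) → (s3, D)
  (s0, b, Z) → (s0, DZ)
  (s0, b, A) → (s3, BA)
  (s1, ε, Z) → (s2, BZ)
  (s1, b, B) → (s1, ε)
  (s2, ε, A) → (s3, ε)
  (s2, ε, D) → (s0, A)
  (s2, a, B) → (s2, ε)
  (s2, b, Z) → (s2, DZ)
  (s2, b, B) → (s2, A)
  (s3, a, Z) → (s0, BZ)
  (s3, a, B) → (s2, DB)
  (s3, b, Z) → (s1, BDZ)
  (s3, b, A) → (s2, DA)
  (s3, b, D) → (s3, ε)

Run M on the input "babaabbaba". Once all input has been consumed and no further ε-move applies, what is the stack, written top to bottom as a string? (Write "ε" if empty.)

ABABAADZ

(s0, babaabbaba, Z)
  read b, top Z: go to s0, push DZ → (s0, abaabbaba, DZ)
  read a, top D: go to s3, push D → (s3, baabbaba, DZ)
  read b, top D: go to s3, push ε → (s3, aabbaba, Z)
  read a, top Z: go to s0, push BZ → (s0, abbaba, BZ)
  read a, top B: go to s3, push AD → (s3, bbaba, ADZ)
  read b, top A: go to s2, push DA → (s2, baba, DADZ)
  ε-move, top D: go to s0, push A → (s0, baba, AADZ)
  read b, top A: go to s3, push BA → (s3, aba, BAADZ)
  read a, top B: go to s2, push DB → (s2, ba, DBAADZ)
  ε-move, top D: go to s0, push A → (s0, ba, ABAADZ)
  read b, top A: go to s3, push BA → (s3, a, BABAADZ)
  read a, top B: go to s2, push DB → (s2, ε, DBABAADZ)
  ε-move, top D: go to s0, push A → (s0, ε, ABABAADZ)
All input consumed in state s0 with stack ABABAADZ.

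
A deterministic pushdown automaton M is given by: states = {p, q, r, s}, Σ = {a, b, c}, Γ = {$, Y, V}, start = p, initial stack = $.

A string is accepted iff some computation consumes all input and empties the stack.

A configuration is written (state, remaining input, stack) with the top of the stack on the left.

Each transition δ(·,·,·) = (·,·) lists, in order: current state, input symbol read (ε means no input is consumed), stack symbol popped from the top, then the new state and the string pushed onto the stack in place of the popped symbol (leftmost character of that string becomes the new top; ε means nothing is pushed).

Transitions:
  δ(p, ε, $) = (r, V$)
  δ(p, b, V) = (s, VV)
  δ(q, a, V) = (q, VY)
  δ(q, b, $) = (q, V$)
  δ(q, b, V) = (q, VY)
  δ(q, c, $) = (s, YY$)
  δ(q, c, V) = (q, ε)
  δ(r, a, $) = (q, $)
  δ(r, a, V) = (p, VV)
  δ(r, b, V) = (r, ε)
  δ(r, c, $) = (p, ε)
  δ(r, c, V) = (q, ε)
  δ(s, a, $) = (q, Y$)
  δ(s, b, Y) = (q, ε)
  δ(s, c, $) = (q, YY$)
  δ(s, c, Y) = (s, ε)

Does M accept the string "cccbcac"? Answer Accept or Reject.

(p, cccbcac, $)
  ε-move, top $: go to r, push V$ → (r, cccbcac, V$)
  read c, top V: go to q, push ε → (q, ccbcac, $)
  read c, top $: go to s, push YY$ → (s, cbcac, YY$)
  read c, top Y: go to s, push ε → (s, bcac, Y$)
  read b, top Y: go to q, push ε → (q, cac, $)
  read c, top $: go to s, push YY$ → (s, ac, YY$)
No transition applies at (s, ac, YY$); input not fully consumed.

Reject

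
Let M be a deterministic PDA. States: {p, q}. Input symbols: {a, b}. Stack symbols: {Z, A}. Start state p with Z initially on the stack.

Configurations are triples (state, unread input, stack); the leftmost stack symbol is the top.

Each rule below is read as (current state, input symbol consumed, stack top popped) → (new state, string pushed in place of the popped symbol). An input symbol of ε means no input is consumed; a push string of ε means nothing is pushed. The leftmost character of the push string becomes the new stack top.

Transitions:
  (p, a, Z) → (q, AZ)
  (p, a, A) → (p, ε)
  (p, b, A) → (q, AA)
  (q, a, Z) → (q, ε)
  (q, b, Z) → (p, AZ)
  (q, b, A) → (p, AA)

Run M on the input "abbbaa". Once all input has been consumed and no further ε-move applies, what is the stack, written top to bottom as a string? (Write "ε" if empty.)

AAZ

(p, abbbaa, Z)
  read a, top Z: go to q, push AZ → (q, bbbaa, AZ)
  read b, top A: go to p, push AA → (p, bbaa, AAZ)
  read b, top A: go to q, push AA → (q, baa, AAAZ)
  read b, top A: go to p, push AA → (p, aa, AAAAZ)
  read a, top A: go to p, push ε → (p, a, AAAZ)
  read a, top A: go to p, push ε → (p, ε, AAZ)
All input consumed in state p with stack AAZ.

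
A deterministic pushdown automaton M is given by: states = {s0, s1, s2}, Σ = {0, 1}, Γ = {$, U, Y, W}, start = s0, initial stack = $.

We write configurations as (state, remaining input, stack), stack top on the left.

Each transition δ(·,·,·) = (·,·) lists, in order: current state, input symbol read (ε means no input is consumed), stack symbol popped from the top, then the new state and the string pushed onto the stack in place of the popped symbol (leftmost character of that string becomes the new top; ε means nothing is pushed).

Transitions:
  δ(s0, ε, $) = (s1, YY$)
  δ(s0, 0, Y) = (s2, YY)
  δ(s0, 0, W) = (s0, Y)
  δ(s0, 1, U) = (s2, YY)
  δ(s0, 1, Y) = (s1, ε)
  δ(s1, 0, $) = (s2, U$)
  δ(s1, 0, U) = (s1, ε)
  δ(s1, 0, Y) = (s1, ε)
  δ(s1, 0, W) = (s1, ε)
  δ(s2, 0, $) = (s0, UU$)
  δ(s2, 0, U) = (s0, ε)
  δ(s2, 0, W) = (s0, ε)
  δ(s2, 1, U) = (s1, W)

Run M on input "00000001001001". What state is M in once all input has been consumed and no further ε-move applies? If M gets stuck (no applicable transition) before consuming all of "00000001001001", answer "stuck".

(s0, 00000001001001, $)
  ε-move, top $: go to s1, push YY$ → (s1, 00000001001001, YY$)
  read 0, top Y: go to s1, push ε → (s1, 0000001001001, Y$)
  read 0, top Y: go to s1, push ε → (s1, 000001001001, $)
  read 0, top $: go to s2, push U$ → (s2, 00001001001, U$)
  read 0, top U: go to s0, push ε → (s0, 0001001001, $)
  ε-move, top $: go to s1, push YY$ → (s1, 0001001001, YY$)
  read 0, top Y: go to s1, push ε → (s1, 001001001, Y$)
  read 0, top Y: go to s1, push ε → (s1, 01001001, $)
  read 0, top $: go to s2, push U$ → (s2, 1001001, U$)
  read 1, top U: go to s1, push W → (s1, 001001, W$)
  read 0, top W: go to s1, push ε → (s1, 01001, $)
  read 0, top $: go to s2, push U$ → (s2, 1001, U$)
  read 1, top U: go to s1, push W → (s1, 001, W$)
  read 0, top W: go to s1, push ε → (s1, 01, $)
  read 0, top $: go to s2, push U$ → (s2, 1, U$)
  read 1, top U: go to s1, push W → (s1, ε, W$)
All input consumed; M is in state s1.

s1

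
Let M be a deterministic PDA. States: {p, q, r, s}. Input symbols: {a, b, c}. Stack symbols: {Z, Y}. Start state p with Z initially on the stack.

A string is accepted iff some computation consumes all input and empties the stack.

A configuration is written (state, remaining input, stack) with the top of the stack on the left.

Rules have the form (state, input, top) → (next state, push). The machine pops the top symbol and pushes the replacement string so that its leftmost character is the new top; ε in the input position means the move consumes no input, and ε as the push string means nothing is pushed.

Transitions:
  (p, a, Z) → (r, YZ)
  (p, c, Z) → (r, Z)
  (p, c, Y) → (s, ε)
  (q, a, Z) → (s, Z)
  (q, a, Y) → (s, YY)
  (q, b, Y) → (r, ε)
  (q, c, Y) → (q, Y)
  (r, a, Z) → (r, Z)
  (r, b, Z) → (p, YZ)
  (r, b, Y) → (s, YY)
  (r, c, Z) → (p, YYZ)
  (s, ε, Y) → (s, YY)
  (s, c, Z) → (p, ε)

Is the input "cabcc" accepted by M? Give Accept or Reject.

(p, cabcc, Z)
  read c, top Z: go to r, push Z → (r, abcc, Z)
  read a, top Z: go to r, push Z → (r, bcc, Z)
  read b, top Z: go to p, push YZ → (p, cc, YZ)
  read c, top Y: go to s, push ε → (s, c, Z)
  read c, top Z: go to p, push ε → (p, ε, ε)
All input consumed and the stack is empty.

Accept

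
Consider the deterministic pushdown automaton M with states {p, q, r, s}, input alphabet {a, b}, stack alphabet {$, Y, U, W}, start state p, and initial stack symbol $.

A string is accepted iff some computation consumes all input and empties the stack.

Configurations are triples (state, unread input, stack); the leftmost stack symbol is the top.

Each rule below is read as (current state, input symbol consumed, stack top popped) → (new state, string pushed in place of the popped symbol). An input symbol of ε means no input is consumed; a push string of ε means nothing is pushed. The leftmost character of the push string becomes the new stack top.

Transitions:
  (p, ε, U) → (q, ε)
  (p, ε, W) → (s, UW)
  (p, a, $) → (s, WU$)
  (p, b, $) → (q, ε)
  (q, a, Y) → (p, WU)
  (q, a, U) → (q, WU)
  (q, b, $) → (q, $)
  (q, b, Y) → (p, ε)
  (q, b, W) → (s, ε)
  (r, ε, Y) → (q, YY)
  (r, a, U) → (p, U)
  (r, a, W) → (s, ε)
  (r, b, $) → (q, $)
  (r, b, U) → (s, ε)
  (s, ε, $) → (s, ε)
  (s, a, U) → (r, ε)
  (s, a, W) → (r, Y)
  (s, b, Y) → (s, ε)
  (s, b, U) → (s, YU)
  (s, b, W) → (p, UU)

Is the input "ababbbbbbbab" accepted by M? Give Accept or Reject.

(p, ababbbbbbbab, $)
  read a, top $: go to s, push WU$ → (s, babbbbbbbab, WU$)
  read b, top W: go to p, push UU → (p, abbbbbbbab, UUU$)
  ε-move, top U: go to q, push ε → (q, abbbbbbbab, UU$)
  read a, top U: go to q, push WU → (q, bbbbbbbab, WUU$)
  read b, top W: go to s, push ε → (s, bbbbbbab, UU$)
  read b, top U: go to s, push YU → (s, bbbbbab, YUU$)
  read b, top Y: go to s, push ε → (s, bbbbab, UU$)
  read b, top U: go to s, push YU → (s, bbbab, YUU$)
  read b, top Y: go to s, push ε → (s, bbab, UU$)
  read b, top U: go to s, push YU → (s, bab, YUU$)
  read b, top Y: go to s, push ε → (s, ab, UU$)
  read a, top U: go to r, push ε → (r, b, U$)
  read b, top U: go to s, push ε → (s, ε, $)
  ε-move, top $: go to s, push ε → (s, ε, ε)
All input consumed and the stack is empty.

Accept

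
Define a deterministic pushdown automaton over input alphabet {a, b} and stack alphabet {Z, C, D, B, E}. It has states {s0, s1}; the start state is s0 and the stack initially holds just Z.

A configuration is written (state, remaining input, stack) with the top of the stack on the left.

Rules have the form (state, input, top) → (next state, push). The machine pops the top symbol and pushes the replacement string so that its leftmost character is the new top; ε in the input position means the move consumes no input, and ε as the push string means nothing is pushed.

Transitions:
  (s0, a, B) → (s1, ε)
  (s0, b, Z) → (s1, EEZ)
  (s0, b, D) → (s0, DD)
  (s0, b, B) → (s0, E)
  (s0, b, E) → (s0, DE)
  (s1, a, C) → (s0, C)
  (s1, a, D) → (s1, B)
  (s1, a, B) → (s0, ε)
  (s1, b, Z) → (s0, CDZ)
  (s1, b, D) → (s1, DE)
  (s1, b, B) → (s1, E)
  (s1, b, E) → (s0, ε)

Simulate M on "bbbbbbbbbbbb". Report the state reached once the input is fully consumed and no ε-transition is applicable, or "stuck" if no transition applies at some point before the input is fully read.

s0

(s0, bbbbbbbbbbbb, Z) ⊢ (s1, bbbbbbbbbbb, EEZ) ⊢ (s0, bbbbbbbbbb, EZ) ⊢ (s0, bbbbbbbbb, DEZ) ⊢ (s0, bbbbbbbb, DDEZ) ⊢ (s0, bbbbbbb, DDDEZ) ⊢ (s0, bbbbbb, DDDDEZ) ⊢ (s0, bbbbb, DDDDDEZ) ⊢ (s0, bbbb, DDDDDDEZ) ⊢ (s0, bbb, DDDDDDDEZ) ⊢ (s0, bb, DDDDDDDDEZ) ⊢ (s0, b, DDDDDDDDDEZ) ⊢ (s0, ε, DDDDDDDDDDEZ)
All input consumed; M is in state s0.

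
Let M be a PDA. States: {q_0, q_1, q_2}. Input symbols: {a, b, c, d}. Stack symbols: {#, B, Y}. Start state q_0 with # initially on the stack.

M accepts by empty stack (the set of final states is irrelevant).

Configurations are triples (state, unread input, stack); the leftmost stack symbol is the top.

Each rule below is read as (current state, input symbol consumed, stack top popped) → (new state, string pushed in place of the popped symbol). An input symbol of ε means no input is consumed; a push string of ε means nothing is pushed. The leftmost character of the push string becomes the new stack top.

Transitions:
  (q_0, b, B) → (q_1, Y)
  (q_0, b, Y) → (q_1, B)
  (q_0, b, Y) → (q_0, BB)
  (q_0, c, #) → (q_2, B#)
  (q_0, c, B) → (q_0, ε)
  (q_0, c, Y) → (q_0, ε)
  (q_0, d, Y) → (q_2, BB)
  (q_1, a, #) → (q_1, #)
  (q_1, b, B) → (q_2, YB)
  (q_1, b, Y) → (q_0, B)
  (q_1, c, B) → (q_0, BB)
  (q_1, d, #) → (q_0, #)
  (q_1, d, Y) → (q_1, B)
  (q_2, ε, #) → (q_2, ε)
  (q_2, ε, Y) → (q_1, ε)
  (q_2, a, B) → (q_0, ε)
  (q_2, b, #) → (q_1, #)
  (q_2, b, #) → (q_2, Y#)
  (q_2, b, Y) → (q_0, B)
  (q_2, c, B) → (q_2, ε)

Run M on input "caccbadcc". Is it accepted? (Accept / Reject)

Accept

One accepting computation: (q_0, caccbadcc, #) ⊢ (q_2, accbadcc, B#) ⊢ (q_0, ccbadcc, #) ⊢ (q_2, cbadcc, B#) ⊢ (q_2, badcc, #) ⊢ (q_1, adcc, #) ⊢ (q_1, dcc, #) ⊢ (q_0, cc, #) ⊢ (q_2, c, B#) ⊢ (q_2, ε, #) ⊢ (q_2, ε, ε)
All input consumed and the stack is empty.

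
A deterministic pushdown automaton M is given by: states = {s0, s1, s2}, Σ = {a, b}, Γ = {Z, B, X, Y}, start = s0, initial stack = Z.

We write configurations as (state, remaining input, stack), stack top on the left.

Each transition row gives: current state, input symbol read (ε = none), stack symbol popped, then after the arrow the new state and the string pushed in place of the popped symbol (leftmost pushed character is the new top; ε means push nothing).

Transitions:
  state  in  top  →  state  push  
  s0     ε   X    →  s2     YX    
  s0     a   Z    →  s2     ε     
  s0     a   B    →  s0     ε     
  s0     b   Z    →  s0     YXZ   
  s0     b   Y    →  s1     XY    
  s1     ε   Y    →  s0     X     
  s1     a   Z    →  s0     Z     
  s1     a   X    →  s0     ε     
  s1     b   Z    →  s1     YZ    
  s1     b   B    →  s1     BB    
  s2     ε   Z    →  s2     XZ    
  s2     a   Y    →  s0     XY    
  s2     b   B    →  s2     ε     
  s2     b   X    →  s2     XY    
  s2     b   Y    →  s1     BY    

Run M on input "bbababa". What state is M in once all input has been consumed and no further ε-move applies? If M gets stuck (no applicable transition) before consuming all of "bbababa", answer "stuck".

(s0, bbababa, Z)
  read b, top Z: go to s0, push YXZ → (s0, bababa, YXZ)
  read b, top Y: go to s1, push XY → (s1, ababa, XYXZ)
  read a, top X: go to s0, push ε → (s0, baba, YXZ)
  read b, top Y: go to s1, push XY → (s1, aba, XYXZ)
  read a, top X: go to s0, push ε → (s0, ba, YXZ)
  read b, top Y: go to s1, push XY → (s1, a, XYXZ)
  read a, top X: go to s0, push ε → (s0, ε, YXZ)
All input consumed; M is in state s0.

s0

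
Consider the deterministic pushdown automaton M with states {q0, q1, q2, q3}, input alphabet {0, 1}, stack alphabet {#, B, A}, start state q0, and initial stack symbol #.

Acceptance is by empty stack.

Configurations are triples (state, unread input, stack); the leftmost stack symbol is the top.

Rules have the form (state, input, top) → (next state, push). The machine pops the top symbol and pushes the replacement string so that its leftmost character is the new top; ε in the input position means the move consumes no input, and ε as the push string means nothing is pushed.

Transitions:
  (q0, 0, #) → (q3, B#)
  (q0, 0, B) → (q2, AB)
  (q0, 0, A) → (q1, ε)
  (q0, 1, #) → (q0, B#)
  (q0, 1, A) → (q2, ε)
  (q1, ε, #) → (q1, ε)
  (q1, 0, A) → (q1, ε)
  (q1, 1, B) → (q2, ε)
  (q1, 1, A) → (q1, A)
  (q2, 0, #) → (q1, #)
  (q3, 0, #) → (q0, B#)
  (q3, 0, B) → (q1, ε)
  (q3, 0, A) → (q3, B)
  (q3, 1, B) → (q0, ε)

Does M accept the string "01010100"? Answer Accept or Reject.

Accept

(q0, 01010100, #)
  read 0, top #: go to q3, push B# → (q3, 1010100, B#)
  read 1, top B: go to q0, push ε → (q0, 010100, #)
  read 0, top #: go to q3, push B# → (q3, 10100, B#)
  read 1, top B: go to q0, push ε → (q0, 0100, #)
  read 0, top #: go to q3, push B# → (q3, 100, B#)
  read 1, top B: go to q0, push ε → (q0, 00, #)
  read 0, top #: go to q3, push B# → (q3, 0, B#)
  read 0, top B: go to q1, push ε → (q1, ε, #)
  ε-move, top #: go to q1, push ε → (q1, ε, ε)
All input consumed and the stack is empty.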